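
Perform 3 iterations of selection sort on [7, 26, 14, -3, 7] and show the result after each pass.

Pass 1: Select minimum -3 at index 3, swap -> [-3, 26, 14, 7, 7]
Pass 2: Select minimum 7 at index 3, swap -> [-3, 7, 14, 26, 7]
Pass 3: Select minimum 7 at index 4, swap -> [-3, 7, 7, 26, 14]


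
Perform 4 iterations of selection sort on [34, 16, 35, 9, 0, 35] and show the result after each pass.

Pass 1: Select minimum 0 at index 4, swap -> [0, 16, 35, 9, 34, 35]
Pass 2: Select minimum 9 at index 3, swap -> [0, 9, 35, 16, 34, 35]
Pass 3: Select minimum 16 at index 3, swap -> [0, 9, 16, 35, 34, 35]
Pass 4: Select minimum 34 at index 4, swap -> [0, 9, 16, 34, 35, 35]


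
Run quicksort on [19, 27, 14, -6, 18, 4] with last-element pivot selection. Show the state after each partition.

Partition 1: pivot=4 at index 1 -> [-6, 4, 14, 19, 18, 27]
Partition 2: pivot=27 at index 5 -> [-6, 4, 14, 19, 18, 27]
Partition 3: pivot=18 at index 3 -> [-6, 4, 14, 18, 19, 27]


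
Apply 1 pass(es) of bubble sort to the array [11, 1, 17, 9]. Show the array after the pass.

After pass 1: [1, 11, 9, 17] (2 swaps)
Total swaps: 2


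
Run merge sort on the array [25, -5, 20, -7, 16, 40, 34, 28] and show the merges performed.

Divide and conquer:
  Merge [25] + [-5] -> [-5, 25]
  Merge [20] + [-7] -> [-7, 20]
  Merge [-5, 25] + [-7, 20] -> [-7, -5, 20, 25]
  Merge [16] + [40] -> [16, 40]
  Merge [34] + [28] -> [28, 34]
  Merge [16, 40] + [28, 34] -> [16, 28, 34, 40]
  Merge [-7, -5, 20, 25] + [16, 28, 34, 40] -> [-7, -5, 16, 20, 25, 28, 34, 40]


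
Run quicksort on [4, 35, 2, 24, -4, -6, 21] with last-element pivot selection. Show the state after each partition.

Partition 1: pivot=21 at index 4 -> [4, 2, -4, -6, 21, 24, 35]
Partition 2: pivot=-6 at index 0 -> [-6, 2, -4, 4, 21, 24, 35]
Partition 3: pivot=4 at index 3 -> [-6, 2, -4, 4, 21, 24, 35]
Partition 4: pivot=-4 at index 1 -> [-6, -4, 2, 4, 21, 24, 35]
Partition 5: pivot=35 at index 6 -> [-6, -4, 2, 4, 21, 24, 35]


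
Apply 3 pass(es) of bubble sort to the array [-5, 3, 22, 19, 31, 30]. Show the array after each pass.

After pass 1: [-5, 3, 19, 22, 30, 31] (2 swaps)
After pass 2: [-5, 3, 19, 22, 30, 31] (0 swaps)
After pass 3: [-5, 3, 19, 22, 30, 31] (0 swaps)
Total swaps: 2


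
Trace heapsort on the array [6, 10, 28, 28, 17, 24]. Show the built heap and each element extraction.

Build heap: [28, 17, 28, 10, 6, 24]
Extract 28: [28, 17, 24, 10, 6, 28]
Extract 28: [24, 17, 6, 10, 28, 28]
Extract 24: [17, 10, 6, 24, 28, 28]
Extract 17: [10, 6, 17, 24, 28, 28]
Extract 10: [6, 10, 17, 24, 28, 28]


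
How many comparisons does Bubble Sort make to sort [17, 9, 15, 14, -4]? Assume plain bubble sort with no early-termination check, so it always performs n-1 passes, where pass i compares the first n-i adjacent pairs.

Pass 1: compare adjacent pairs (0,1)..(3,4) = 4 comparison(s), 4 swap(s) -> [9, 15, 14, -4, 17]
Pass 2: compare adjacent pairs (0,1)..(2,3) = 3 comparison(s), 2 swap(s) -> [9, 14, -4, 15, 17]
Pass 3: compare adjacent pairs (0,1)..(1,2) = 2 comparison(s), 1 swap(s) -> [9, -4, 14, 15, 17]
Pass 4: compare adjacent pairs (0,1)..(0,1) = 1 comparison(s), 1 swap(s) -> [-4, 9, 14, 15, 17]
Total comparisons: 4 + 3 + 2 + 1 = 10


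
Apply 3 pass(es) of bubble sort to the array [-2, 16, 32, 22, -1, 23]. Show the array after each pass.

After pass 1: [-2, 16, 22, -1, 23, 32] (3 swaps)
After pass 2: [-2, 16, -1, 22, 23, 32] (1 swaps)
After pass 3: [-2, -1, 16, 22, 23, 32] (1 swaps)
Total swaps: 5


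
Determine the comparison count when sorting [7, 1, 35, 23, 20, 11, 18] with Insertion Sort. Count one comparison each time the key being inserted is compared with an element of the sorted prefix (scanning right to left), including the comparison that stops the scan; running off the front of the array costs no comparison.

Insert 1: 7 > 1 (shift), reached front = 1 comparison(s) -> [1, 7, 35, 23, 20, 11, 18]
Insert 35: 7 <= 35 (stop) = 1 comparison(s) -> [1, 7, 35, 23, 20, 11, 18]
Insert 23: 35 > 23 (shift), 7 <= 23 (stop) = 2 comparison(s) -> [1, 7, 23, 35, 20, 11, 18]
Insert 20: 35 > 20 (shift), 23 > 20 (shift), 7 <= 20 (stop) = 3 comparison(s) -> [1, 7, 20, 23, 35, 11, 18]
Insert 11: 35 > 11 (shift), 23 > 11 (shift), 20 > 11 (shift), 7 <= 11 (stop) = 4 comparison(s) -> [1, 7, 11, 20, 23, 35, 18]
Insert 18: 35 > 18 (shift), 23 > 18 (shift), 20 > 18 (shift), 11 <= 18 (stop) = 4 comparison(s) -> [1, 7, 11, 18, 20, 23, 35]
Total comparisons: 1 + 1 + 2 + 3 + 4 + 4 = 15


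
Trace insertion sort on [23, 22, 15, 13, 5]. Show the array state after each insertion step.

First element 23 is already 'sorted'
Insert 22: shifted 1 elements -> [22, 23, 15, 13, 5]
Insert 15: shifted 2 elements -> [15, 22, 23, 13, 5]
Insert 13: shifted 3 elements -> [13, 15, 22, 23, 5]
Insert 5: shifted 4 elements -> [5, 13, 15, 22, 23]


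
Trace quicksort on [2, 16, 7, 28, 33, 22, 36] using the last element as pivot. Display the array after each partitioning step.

Partition 1: pivot=36 at index 6 -> [2, 16, 7, 28, 33, 22, 36]
Partition 2: pivot=22 at index 3 -> [2, 16, 7, 22, 33, 28, 36]
Partition 3: pivot=7 at index 1 -> [2, 7, 16, 22, 33, 28, 36]
Partition 4: pivot=28 at index 4 -> [2, 7, 16, 22, 28, 33, 36]


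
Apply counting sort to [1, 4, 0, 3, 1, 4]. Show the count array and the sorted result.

Count array: [1, 2, 0, 1, 2]
(count[i] = number of elements equal to i)
Cumulative count: [1, 3, 3, 4, 6]
Sorted: [0, 1, 1, 3, 4, 4]


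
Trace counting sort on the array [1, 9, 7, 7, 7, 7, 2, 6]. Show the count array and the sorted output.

Count array: [0, 1, 1, 0, 0, 0, 1, 4, 0, 1]
(count[i] = number of elements equal to i)
Cumulative count: [0, 1, 2, 2, 2, 2, 3, 7, 7, 8]
Sorted: [1, 2, 6, 7, 7, 7, 7, 9]


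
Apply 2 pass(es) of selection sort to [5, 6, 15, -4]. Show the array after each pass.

Pass 1: Select minimum -4 at index 3, swap -> [-4, 6, 15, 5]
Pass 2: Select minimum 5 at index 3, swap -> [-4, 5, 15, 6]


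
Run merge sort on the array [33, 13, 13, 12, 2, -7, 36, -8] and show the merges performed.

Divide and conquer:
  Merge [33] + [13] -> [13, 33]
  Merge [13] + [12] -> [12, 13]
  Merge [13, 33] + [12, 13] -> [12, 13, 13, 33]
  Merge [2] + [-7] -> [-7, 2]
  Merge [36] + [-8] -> [-8, 36]
  Merge [-7, 2] + [-8, 36] -> [-8, -7, 2, 36]
  Merge [12, 13, 13, 33] + [-8, -7, 2, 36] -> [-8, -7, 2, 12, 13, 13, 33, 36]


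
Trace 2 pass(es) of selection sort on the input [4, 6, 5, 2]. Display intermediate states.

Pass 1: Select minimum 2 at index 3, swap -> [2, 6, 5, 4]
Pass 2: Select minimum 4 at index 3, swap -> [2, 4, 5, 6]


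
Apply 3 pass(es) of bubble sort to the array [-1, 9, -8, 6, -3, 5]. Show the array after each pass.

After pass 1: [-1, -8, 6, -3, 5, 9] (4 swaps)
After pass 2: [-8, -1, -3, 5, 6, 9] (3 swaps)
After pass 3: [-8, -3, -1, 5, 6, 9] (1 swaps)
Total swaps: 8


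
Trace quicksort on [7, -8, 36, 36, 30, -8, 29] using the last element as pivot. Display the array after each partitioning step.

Partition 1: pivot=29 at index 3 -> [7, -8, -8, 29, 30, 36, 36]
Partition 2: pivot=-8 at index 1 -> [-8, -8, 7, 29, 30, 36, 36]
Partition 3: pivot=36 at index 6 -> [-8, -8, 7, 29, 30, 36, 36]
Partition 4: pivot=36 at index 5 -> [-8, -8, 7, 29, 30, 36, 36]


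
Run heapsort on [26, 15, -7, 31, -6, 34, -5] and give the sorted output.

Build heap: [34, 31, 26, 15, -6, -7, -5]
Extract 34: [31, 15, 26, -5, -6, -7, 34]
Extract 31: [26, 15, -7, -5, -6, 31, 34]
Extract 26: [15, -5, -7, -6, 26, 31, 34]
Extract 15: [-5, -6, -7, 15, 26, 31, 34]
Extract -5: [-6, -7, -5, 15, 26, 31, 34]
Extract -6: [-7, -6, -5, 15, 26, 31, 34]


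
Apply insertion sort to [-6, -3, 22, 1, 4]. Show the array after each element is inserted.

First element -6 is already 'sorted'
Insert -3: shifted 0 elements -> [-6, -3, 22, 1, 4]
Insert 22: shifted 0 elements -> [-6, -3, 22, 1, 4]
Insert 1: shifted 1 elements -> [-6, -3, 1, 22, 4]
Insert 4: shifted 1 elements -> [-6, -3, 1, 4, 22]


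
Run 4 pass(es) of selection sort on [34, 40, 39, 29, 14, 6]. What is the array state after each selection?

Pass 1: Select minimum 6 at index 5, swap -> [6, 40, 39, 29, 14, 34]
Pass 2: Select minimum 14 at index 4, swap -> [6, 14, 39, 29, 40, 34]
Pass 3: Select minimum 29 at index 3, swap -> [6, 14, 29, 39, 40, 34]
Pass 4: Select minimum 34 at index 5, swap -> [6, 14, 29, 34, 40, 39]


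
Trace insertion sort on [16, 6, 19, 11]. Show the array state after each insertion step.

First element 16 is already 'sorted'
Insert 6: shifted 1 elements -> [6, 16, 19, 11]
Insert 19: shifted 0 elements -> [6, 16, 19, 11]
Insert 11: shifted 2 elements -> [6, 11, 16, 19]


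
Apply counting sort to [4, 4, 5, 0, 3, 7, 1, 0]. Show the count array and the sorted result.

Count array: [2, 1, 0, 1, 2, 1, 0, 1]
(count[i] = number of elements equal to i)
Cumulative count: [2, 3, 3, 4, 6, 7, 7, 8]
Sorted: [0, 0, 1, 3, 4, 4, 5, 7]


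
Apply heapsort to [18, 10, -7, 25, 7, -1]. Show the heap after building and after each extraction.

Build heap: [25, 18, -1, 10, 7, -7]
Extract 25: [18, 10, -1, -7, 7, 25]
Extract 18: [10, 7, -1, -7, 18, 25]
Extract 10: [7, -7, -1, 10, 18, 25]
Extract 7: [-1, -7, 7, 10, 18, 25]
Extract -1: [-7, -1, 7, 10, 18, 25]


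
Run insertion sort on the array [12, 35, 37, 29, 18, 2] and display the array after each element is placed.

First element 12 is already 'sorted'
Insert 35: shifted 0 elements -> [12, 35, 37, 29, 18, 2]
Insert 37: shifted 0 elements -> [12, 35, 37, 29, 18, 2]
Insert 29: shifted 2 elements -> [12, 29, 35, 37, 18, 2]
Insert 18: shifted 3 elements -> [12, 18, 29, 35, 37, 2]
Insert 2: shifted 5 elements -> [2, 12, 18, 29, 35, 37]


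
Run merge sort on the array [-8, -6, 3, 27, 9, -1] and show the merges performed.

Divide and conquer:
  Merge [-6] + [3] -> [-6, 3]
  Merge [-8] + [-6, 3] -> [-8, -6, 3]
  Merge [9] + [-1] -> [-1, 9]
  Merge [27] + [-1, 9] -> [-1, 9, 27]
  Merge [-8, -6, 3] + [-1, 9, 27] -> [-8, -6, -1, 3, 9, 27]


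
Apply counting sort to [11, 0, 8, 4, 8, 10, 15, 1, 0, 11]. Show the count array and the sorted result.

Count array: [2, 1, 0, 0, 1, 0, 0, 0, 2, 0, 1, 2, 0, 0, 0, 1]
(count[i] = number of elements equal to i)
Cumulative count: [2, 3, 3, 3, 4, 4, 4, 4, 6, 6, 7, 9, 9, 9, 9, 10]
Sorted: [0, 0, 1, 4, 8, 8, 10, 11, 11, 15]


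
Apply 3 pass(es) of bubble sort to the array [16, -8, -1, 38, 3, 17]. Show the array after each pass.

After pass 1: [-8, -1, 16, 3, 17, 38] (4 swaps)
After pass 2: [-8, -1, 3, 16, 17, 38] (1 swaps)
After pass 3: [-8, -1, 3, 16, 17, 38] (0 swaps)
Total swaps: 5


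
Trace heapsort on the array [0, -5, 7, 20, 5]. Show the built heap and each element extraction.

Build heap: [20, 5, 7, -5, 0]
Extract 20: [7, 5, 0, -5, 20]
Extract 7: [5, -5, 0, 7, 20]
Extract 5: [0, -5, 5, 7, 20]
Extract 0: [-5, 0, 5, 7, 20]


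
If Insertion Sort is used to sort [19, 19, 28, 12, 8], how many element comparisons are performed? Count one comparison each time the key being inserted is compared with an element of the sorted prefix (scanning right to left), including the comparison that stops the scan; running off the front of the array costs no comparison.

Insert 19: 19 <= 19 (stop) = 1 comparison(s) -> [19, 19, 28, 12, 8]
Insert 28: 19 <= 28 (stop) = 1 comparison(s) -> [19, 19, 28, 12, 8]
Insert 12: 28 > 12 (shift), 19 > 12 (shift), 19 > 12 (shift), reached front = 3 comparison(s) -> [12, 19, 19, 28, 8]
Insert 8: 28 > 8 (shift), 19 > 8 (shift), 19 > 8 (shift), 12 > 8 (shift), reached front = 4 comparison(s) -> [8, 12, 19, 19, 28]
Total comparisons: 1 + 1 + 3 + 4 = 9


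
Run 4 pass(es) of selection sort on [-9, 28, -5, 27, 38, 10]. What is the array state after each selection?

Pass 1: Select minimum -9 at index 0, swap -> [-9, 28, -5, 27, 38, 10]
Pass 2: Select minimum -5 at index 2, swap -> [-9, -5, 28, 27, 38, 10]
Pass 3: Select minimum 10 at index 5, swap -> [-9, -5, 10, 27, 38, 28]
Pass 4: Select minimum 27 at index 3, swap -> [-9, -5, 10, 27, 38, 28]


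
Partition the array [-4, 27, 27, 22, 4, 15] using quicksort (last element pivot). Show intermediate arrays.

Partition 1: pivot=15 at index 2 -> [-4, 4, 15, 22, 27, 27]
Partition 2: pivot=4 at index 1 -> [-4, 4, 15, 22, 27, 27]
Partition 3: pivot=27 at index 5 -> [-4, 4, 15, 22, 27, 27]
Partition 4: pivot=27 at index 4 -> [-4, 4, 15, 22, 27, 27]


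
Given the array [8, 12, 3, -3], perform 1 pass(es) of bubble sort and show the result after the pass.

After pass 1: [8, 3, -3, 12] (2 swaps)
Total swaps: 2


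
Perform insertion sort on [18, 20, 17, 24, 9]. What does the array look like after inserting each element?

First element 18 is already 'sorted'
Insert 20: shifted 0 elements -> [18, 20, 17, 24, 9]
Insert 17: shifted 2 elements -> [17, 18, 20, 24, 9]
Insert 24: shifted 0 elements -> [17, 18, 20, 24, 9]
Insert 9: shifted 4 elements -> [9, 17, 18, 20, 24]


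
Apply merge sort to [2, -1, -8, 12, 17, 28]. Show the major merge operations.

Divide and conquer:
  Merge [-1] + [-8] -> [-8, -1]
  Merge [2] + [-8, -1] -> [-8, -1, 2]
  Merge [17] + [28] -> [17, 28]
  Merge [12] + [17, 28] -> [12, 17, 28]
  Merge [-8, -1, 2] + [12, 17, 28] -> [-8, -1, 2, 12, 17, 28]


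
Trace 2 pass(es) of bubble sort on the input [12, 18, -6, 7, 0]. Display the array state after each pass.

After pass 1: [12, -6, 7, 0, 18] (3 swaps)
After pass 2: [-6, 7, 0, 12, 18] (3 swaps)
Total swaps: 6


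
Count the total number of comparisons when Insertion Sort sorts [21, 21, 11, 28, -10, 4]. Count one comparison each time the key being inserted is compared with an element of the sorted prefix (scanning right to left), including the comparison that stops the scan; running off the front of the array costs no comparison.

Insert 21: 21 <= 21 (stop) = 1 comparison(s) -> [21, 21, 11, 28, -10, 4]
Insert 11: 21 > 11 (shift), 21 > 11 (shift), reached front = 2 comparison(s) -> [11, 21, 21, 28, -10, 4]
Insert 28: 21 <= 28 (stop) = 1 comparison(s) -> [11, 21, 21, 28, -10, 4]
Insert -10: 28 > -10 (shift), 21 > -10 (shift), 21 > -10 (shift), 11 > -10 (shift), reached front = 4 comparison(s) -> [-10, 11, 21, 21, 28, 4]
Insert 4: 28 > 4 (shift), 21 > 4 (shift), 21 > 4 (shift), 11 > 4 (shift), -10 <= 4 (stop) = 5 comparison(s) -> [-10, 4, 11, 21, 21, 28]
Total comparisons: 1 + 2 + 1 + 4 + 5 = 13


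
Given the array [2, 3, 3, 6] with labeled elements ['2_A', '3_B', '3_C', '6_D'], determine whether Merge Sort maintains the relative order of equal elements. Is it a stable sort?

Trace Merge Sort on the labeled array (the key is the number; the letter only tracks identity):
  Merge [2_A] + [3_B] -> [2_A, 3_B]
  Merge [3_C] + [6_D] -> [3_C, 6_D]
  Merge [2_A, 3_B] + [3_C, 6_D] -> [2_A, 3_B, 3_C, 6_D]
Final order: [2_A, 3_B, 3_C, 6_D]
Equal keys:
  value 3: originally 3_B, 3_C; after sorting 3_B, 3_C -> order preserved
All equal keys kept their original relative order. Merge Sort is stable: when the heads of the two halves are equal the merge takes from the left half first.
Answer: Stable


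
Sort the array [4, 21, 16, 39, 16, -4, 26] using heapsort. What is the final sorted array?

Build heap: [39, 21, 26, 4, 16, -4, 16]
Extract 39: [26, 21, 16, 4, 16, -4, 39]
Extract 26: [21, 16, 16, 4, -4, 26, 39]
Extract 21: [16, 4, 16, -4, 21, 26, 39]
Extract 16: [16, 4, -4, 16, 21, 26, 39]
Extract 16: [4, -4, 16, 16, 21, 26, 39]
Extract 4: [-4, 4, 16, 16, 21, 26, 39]


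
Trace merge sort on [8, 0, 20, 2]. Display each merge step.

Divide and conquer:
  Merge [8] + [0] -> [0, 8]
  Merge [20] + [2] -> [2, 20]
  Merge [0, 8] + [2, 20] -> [0, 2, 8, 20]


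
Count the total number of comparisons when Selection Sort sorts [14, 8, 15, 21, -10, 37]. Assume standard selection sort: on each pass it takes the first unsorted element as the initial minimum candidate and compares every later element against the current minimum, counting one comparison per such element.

Pass 1: scan indices 1..5 for the minimum = 5 comparison(s); min is -10, place at index 0 -> [-10, 8, 15, 21, 14, 37]
Pass 2: scan indices 2..5 for the minimum = 4 comparison(s); min is 8, place at index 1 -> [-10, 8, 15, 21, 14, 37]
Pass 3: scan indices 3..5 for the minimum = 3 comparison(s); min is 14, place at index 2 -> [-10, 8, 14, 21, 15, 37]
Pass 4: scan indices 4..5 for the minimum = 2 comparison(s); min is 15, place at index 3 -> [-10, 8, 14, 15, 21, 37]
Pass 5: scan indices 5..5 for the minimum = 1 comparison(s); min is 21, place at index 4 -> [-10, 8, 14, 15, 21, 37]
Selection sort always scans the whole unsorted suffix, so the count is (n-1) + (n-2) + ... + 1 = n(n-1)/2 = 6*5/2 = 15 regardless of the input order.
Total comparisons: 5 + 4 + 3 + 2 + 1 = 15


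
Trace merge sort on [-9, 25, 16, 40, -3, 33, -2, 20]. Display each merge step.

Divide and conquer:
  Merge [-9] + [25] -> [-9, 25]
  Merge [16] + [40] -> [16, 40]
  Merge [-9, 25] + [16, 40] -> [-9, 16, 25, 40]
  Merge [-3] + [33] -> [-3, 33]
  Merge [-2] + [20] -> [-2, 20]
  Merge [-3, 33] + [-2, 20] -> [-3, -2, 20, 33]
  Merge [-9, 16, 25, 40] + [-3, -2, 20, 33] -> [-9, -3, -2, 16, 20, 25, 33, 40]


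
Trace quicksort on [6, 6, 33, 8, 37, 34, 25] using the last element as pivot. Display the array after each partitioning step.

Partition 1: pivot=25 at index 3 -> [6, 6, 8, 25, 37, 34, 33]
Partition 2: pivot=8 at index 2 -> [6, 6, 8, 25, 37, 34, 33]
Partition 3: pivot=6 at index 1 -> [6, 6, 8, 25, 37, 34, 33]
Partition 4: pivot=33 at index 4 -> [6, 6, 8, 25, 33, 34, 37]
Partition 5: pivot=37 at index 6 -> [6, 6, 8, 25, 33, 34, 37]


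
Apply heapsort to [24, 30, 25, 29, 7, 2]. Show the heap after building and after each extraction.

Build heap: [30, 29, 25, 24, 7, 2]
Extract 30: [29, 24, 25, 2, 7, 30]
Extract 29: [25, 24, 7, 2, 29, 30]
Extract 25: [24, 2, 7, 25, 29, 30]
Extract 24: [7, 2, 24, 25, 29, 30]
Extract 7: [2, 7, 24, 25, 29, 30]


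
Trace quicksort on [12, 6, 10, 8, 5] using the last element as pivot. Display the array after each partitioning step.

Partition 1: pivot=5 at index 0 -> [5, 6, 10, 8, 12]
Partition 2: pivot=12 at index 4 -> [5, 6, 10, 8, 12]
Partition 3: pivot=8 at index 2 -> [5, 6, 8, 10, 12]


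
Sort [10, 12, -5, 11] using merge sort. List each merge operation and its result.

Divide and conquer:
  Merge [10] + [12] -> [10, 12]
  Merge [-5] + [11] -> [-5, 11]
  Merge [10, 12] + [-5, 11] -> [-5, 10, 11, 12]


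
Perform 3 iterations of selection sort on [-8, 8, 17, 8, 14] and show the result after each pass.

Pass 1: Select minimum -8 at index 0, swap -> [-8, 8, 17, 8, 14]
Pass 2: Select minimum 8 at index 1, swap -> [-8, 8, 17, 8, 14]
Pass 3: Select minimum 8 at index 3, swap -> [-8, 8, 8, 17, 14]


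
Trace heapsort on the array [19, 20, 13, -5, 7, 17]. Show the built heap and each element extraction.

Build heap: [20, 19, 17, -5, 7, 13]
Extract 20: [19, 13, 17, -5, 7, 20]
Extract 19: [17, 13, 7, -5, 19, 20]
Extract 17: [13, -5, 7, 17, 19, 20]
Extract 13: [7, -5, 13, 17, 19, 20]
Extract 7: [-5, 7, 13, 17, 19, 20]


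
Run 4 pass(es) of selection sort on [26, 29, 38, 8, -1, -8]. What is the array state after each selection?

Pass 1: Select minimum -8 at index 5, swap -> [-8, 29, 38, 8, -1, 26]
Pass 2: Select minimum -1 at index 4, swap -> [-8, -1, 38, 8, 29, 26]
Pass 3: Select minimum 8 at index 3, swap -> [-8, -1, 8, 38, 29, 26]
Pass 4: Select minimum 26 at index 5, swap -> [-8, -1, 8, 26, 29, 38]


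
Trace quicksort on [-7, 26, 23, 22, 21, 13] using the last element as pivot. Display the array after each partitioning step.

Partition 1: pivot=13 at index 1 -> [-7, 13, 23, 22, 21, 26]
Partition 2: pivot=26 at index 5 -> [-7, 13, 23, 22, 21, 26]
Partition 3: pivot=21 at index 2 -> [-7, 13, 21, 22, 23, 26]
Partition 4: pivot=23 at index 4 -> [-7, 13, 21, 22, 23, 26]


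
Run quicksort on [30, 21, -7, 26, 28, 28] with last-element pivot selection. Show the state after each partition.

Partition 1: pivot=28 at index 4 -> [21, -7, 26, 28, 28, 30]
Partition 2: pivot=28 at index 3 -> [21, -7, 26, 28, 28, 30]
Partition 3: pivot=26 at index 2 -> [21, -7, 26, 28, 28, 30]
Partition 4: pivot=-7 at index 0 -> [-7, 21, 26, 28, 28, 30]


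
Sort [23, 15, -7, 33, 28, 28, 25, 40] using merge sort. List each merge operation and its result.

Divide and conquer:
  Merge [23] + [15] -> [15, 23]
  Merge [-7] + [33] -> [-7, 33]
  Merge [15, 23] + [-7, 33] -> [-7, 15, 23, 33]
  Merge [28] + [28] -> [28, 28]
  Merge [25] + [40] -> [25, 40]
  Merge [28, 28] + [25, 40] -> [25, 28, 28, 40]
  Merge [-7, 15, 23, 33] + [25, 28, 28, 40] -> [-7, 15, 23, 25, 28, 28, 33, 40]


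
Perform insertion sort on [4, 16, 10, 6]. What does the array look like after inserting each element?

First element 4 is already 'sorted'
Insert 16: shifted 0 elements -> [4, 16, 10, 6]
Insert 10: shifted 1 elements -> [4, 10, 16, 6]
Insert 6: shifted 2 elements -> [4, 6, 10, 16]


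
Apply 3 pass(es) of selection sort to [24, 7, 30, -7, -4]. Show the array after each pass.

Pass 1: Select minimum -7 at index 3, swap -> [-7, 7, 30, 24, -4]
Pass 2: Select minimum -4 at index 4, swap -> [-7, -4, 30, 24, 7]
Pass 3: Select minimum 7 at index 4, swap -> [-7, -4, 7, 24, 30]


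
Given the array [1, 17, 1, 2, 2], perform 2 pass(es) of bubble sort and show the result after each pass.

After pass 1: [1, 1, 2, 2, 17] (3 swaps)
After pass 2: [1, 1, 2, 2, 17] (0 swaps)
Total swaps: 3


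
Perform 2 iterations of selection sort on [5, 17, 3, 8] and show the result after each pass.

Pass 1: Select minimum 3 at index 2, swap -> [3, 17, 5, 8]
Pass 2: Select minimum 5 at index 2, swap -> [3, 5, 17, 8]


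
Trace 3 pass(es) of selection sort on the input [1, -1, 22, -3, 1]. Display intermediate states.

Pass 1: Select minimum -3 at index 3, swap -> [-3, -1, 22, 1, 1]
Pass 2: Select minimum -1 at index 1, swap -> [-3, -1, 22, 1, 1]
Pass 3: Select minimum 1 at index 3, swap -> [-3, -1, 1, 22, 1]


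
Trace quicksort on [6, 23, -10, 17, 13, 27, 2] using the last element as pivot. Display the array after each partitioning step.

Partition 1: pivot=2 at index 1 -> [-10, 2, 6, 17, 13, 27, 23]
Partition 2: pivot=23 at index 5 -> [-10, 2, 6, 17, 13, 23, 27]
Partition 3: pivot=13 at index 3 -> [-10, 2, 6, 13, 17, 23, 27]


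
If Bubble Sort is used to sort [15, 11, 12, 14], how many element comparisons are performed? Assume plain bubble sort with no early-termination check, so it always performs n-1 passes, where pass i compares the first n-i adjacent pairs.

Pass 1: compare adjacent pairs (0,1)..(2,3) = 3 comparison(s), 3 swap(s) -> [11, 12, 14, 15]
Pass 2: compare adjacent pairs (0,1)..(1,2) = 2 comparison(s), 0 swap(s) -> [11, 12, 14, 15]
Pass 3: compare adjacent pairs (0,1)..(0,1) = 1 comparison(s), 0 swap(s) -> [11, 12, 14, 15]
Total comparisons: 3 + 2 + 1 = 6


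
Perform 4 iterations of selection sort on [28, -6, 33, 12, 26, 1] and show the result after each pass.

Pass 1: Select minimum -6 at index 1, swap -> [-6, 28, 33, 12, 26, 1]
Pass 2: Select minimum 1 at index 5, swap -> [-6, 1, 33, 12, 26, 28]
Pass 3: Select minimum 12 at index 3, swap -> [-6, 1, 12, 33, 26, 28]
Pass 4: Select minimum 26 at index 4, swap -> [-6, 1, 12, 26, 33, 28]


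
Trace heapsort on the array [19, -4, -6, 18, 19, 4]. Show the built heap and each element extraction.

Build heap: [19, 19, 4, 18, -4, -6]
Extract 19: [19, 18, 4, -6, -4, 19]
Extract 19: [18, -4, 4, -6, 19, 19]
Extract 18: [4, -4, -6, 18, 19, 19]
Extract 4: [-4, -6, 4, 18, 19, 19]
Extract -4: [-6, -4, 4, 18, 19, 19]


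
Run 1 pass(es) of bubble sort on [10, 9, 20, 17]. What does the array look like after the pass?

After pass 1: [9, 10, 17, 20] (2 swaps)
Total swaps: 2


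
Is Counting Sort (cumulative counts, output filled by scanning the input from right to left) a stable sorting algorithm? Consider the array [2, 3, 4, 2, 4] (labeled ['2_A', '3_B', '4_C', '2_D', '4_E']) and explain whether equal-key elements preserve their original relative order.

Trace Counting Sort on the labeled array (the key is the number; the letter only tracks identity):
  Counts for values 0..4: [0, 0, 2, 1, 2]
  Cumulative counts: [0, 0, 2, 3, 5]
  Scan right to left: place 4_E at output index 4
  Scan right to left: place 2_D at output index 1
  Scan right to left: place 4_C at output index 3
  Scan right to left: place 3_B at output index 2
  Scan right to left: place 2_A at output index 0
  Output: [2_A, 2_D, 3_B, 4_C, 4_E]
Equal keys:
  value 2: originally 2_A, 2_D; after sorting 2_A, 2_D -> order preserved
  value 4: originally 4_C, 4_E; after sorting 4_C, 4_E -> order preserved
All equal keys kept their original relative order. Counting Sort is stable: scanning the input right to left with decreasing cumulative counts places later duplicates at later output positions.
Answer: Stable


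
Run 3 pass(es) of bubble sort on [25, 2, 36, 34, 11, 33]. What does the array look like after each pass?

After pass 1: [2, 25, 34, 11, 33, 36] (4 swaps)
After pass 2: [2, 25, 11, 33, 34, 36] (2 swaps)
After pass 3: [2, 11, 25, 33, 34, 36] (1 swaps)
Total swaps: 7


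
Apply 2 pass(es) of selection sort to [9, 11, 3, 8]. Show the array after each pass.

Pass 1: Select minimum 3 at index 2, swap -> [3, 11, 9, 8]
Pass 2: Select minimum 8 at index 3, swap -> [3, 8, 9, 11]


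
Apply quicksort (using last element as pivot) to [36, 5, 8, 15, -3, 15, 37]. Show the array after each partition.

Partition 1: pivot=37 at index 6 -> [36, 5, 8, 15, -3, 15, 37]
Partition 2: pivot=15 at index 4 -> [5, 8, 15, -3, 15, 36, 37]
Partition 3: pivot=-3 at index 0 -> [-3, 8, 15, 5, 15, 36, 37]
Partition 4: pivot=5 at index 1 -> [-3, 5, 15, 8, 15, 36, 37]
Partition 5: pivot=8 at index 2 -> [-3, 5, 8, 15, 15, 36, 37]


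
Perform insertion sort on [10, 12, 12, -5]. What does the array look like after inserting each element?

First element 10 is already 'sorted'
Insert 12: shifted 0 elements -> [10, 12, 12, -5]
Insert 12: shifted 0 elements -> [10, 12, 12, -5]
Insert -5: shifted 3 elements -> [-5, 10, 12, 12]


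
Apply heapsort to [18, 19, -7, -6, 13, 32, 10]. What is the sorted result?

Build heap: [32, 19, 18, -6, 13, -7, 10]
Extract 32: [19, 13, 18, -6, 10, -7, 32]
Extract 19: [18, 13, -7, -6, 10, 19, 32]
Extract 18: [13, 10, -7, -6, 18, 19, 32]
Extract 13: [10, -6, -7, 13, 18, 19, 32]
Extract 10: [-6, -7, 10, 13, 18, 19, 32]
Extract -6: [-7, -6, 10, 13, 18, 19, 32]


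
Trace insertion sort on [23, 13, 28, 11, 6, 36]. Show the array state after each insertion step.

First element 23 is already 'sorted'
Insert 13: shifted 1 elements -> [13, 23, 28, 11, 6, 36]
Insert 28: shifted 0 elements -> [13, 23, 28, 11, 6, 36]
Insert 11: shifted 3 elements -> [11, 13, 23, 28, 6, 36]
Insert 6: shifted 4 elements -> [6, 11, 13, 23, 28, 36]
Insert 36: shifted 0 elements -> [6, 11, 13, 23, 28, 36]


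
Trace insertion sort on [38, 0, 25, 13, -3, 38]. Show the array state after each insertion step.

First element 38 is already 'sorted'
Insert 0: shifted 1 elements -> [0, 38, 25, 13, -3, 38]
Insert 25: shifted 1 elements -> [0, 25, 38, 13, -3, 38]
Insert 13: shifted 2 elements -> [0, 13, 25, 38, -3, 38]
Insert -3: shifted 4 elements -> [-3, 0, 13, 25, 38, 38]
Insert 38: shifted 0 elements -> [-3, 0, 13, 25, 38, 38]


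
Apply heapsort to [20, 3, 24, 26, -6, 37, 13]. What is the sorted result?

Build heap: [37, 26, 24, 3, -6, 20, 13]
Extract 37: [26, 13, 24, 3, -6, 20, 37]
Extract 26: [24, 13, 20, 3, -6, 26, 37]
Extract 24: [20, 13, -6, 3, 24, 26, 37]
Extract 20: [13, 3, -6, 20, 24, 26, 37]
Extract 13: [3, -6, 13, 20, 24, 26, 37]
Extract 3: [-6, 3, 13, 20, 24, 26, 37]


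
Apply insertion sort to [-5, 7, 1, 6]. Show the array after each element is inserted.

First element -5 is already 'sorted'
Insert 7: shifted 0 elements -> [-5, 7, 1, 6]
Insert 1: shifted 1 elements -> [-5, 1, 7, 6]
Insert 6: shifted 1 elements -> [-5, 1, 6, 7]


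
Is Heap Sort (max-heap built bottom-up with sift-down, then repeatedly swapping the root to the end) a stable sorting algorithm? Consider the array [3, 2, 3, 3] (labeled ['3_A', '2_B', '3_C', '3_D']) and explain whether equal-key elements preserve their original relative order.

Trace Heap Sort on the labeled array (the key is the number; the letter only tracks identity):
  Build max-heap: [3_A, 3_D, 3_C, 2_B]
  Swap root 3_A to index 3, re-heapify first 3 -> [3_D, 2_B, 3_C, 3_A]
  Swap root 3_D to index 2, re-heapify first 2 -> [3_C, 2_B, 3_D, 3_A]
  Swap root 3_C to index 1, re-heapify first 1 -> [2_B, 3_C, 3_D, 3_A]
Final order: [2_B, 3_C, 3_D, 3_A]
Equal keys:
  value 3: originally 3_A, 3_C, 3_D; after sorting 3_C, 3_D, 3_A -> order changed
Equal keys were reordered, so Heap Sort is not stable: heap construction and root-to-end swaps move elements without regard to the original order of equal keys. (One such input is enough; an unstable sort may happen to preserve order on other inputs, but it gives no guarantee.)
Answer: Not stable


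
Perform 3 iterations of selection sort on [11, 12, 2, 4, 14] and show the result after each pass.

Pass 1: Select minimum 2 at index 2, swap -> [2, 12, 11, 4, 14]
Pass 2: Select minimum 4 at index 3, swap -> [2, 4, 11, 12, 14]
Pass 3: Select minimum 11 at index 2, swap -> [2, 4, 11, 12, 14]


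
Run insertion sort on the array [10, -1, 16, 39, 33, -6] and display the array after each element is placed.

First element 10 is already 'sorted'
Insert -1: shifted 1 elements -> [-1, 10, 16, 39, 33, -6]
Insert 16: shifted 0 elements -> [-1, 10, 16, 39, 33, -6]
Insert 39: shifted 0 elements -> [-1, 10, 16, 39, 33, -6]
Insert 33: shifted 1 elements -> [-1, 10, 16, 33, 39, -6]
Insert -6: shifted 5 elements -> [-6, -1, 10, 16, 33, 39]


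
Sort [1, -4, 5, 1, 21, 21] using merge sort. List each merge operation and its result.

Divide and conquer:
  Merge [-4] + [5] -> [-4, 5]
  Merge [1] + [-4, 5] -> [-4, 1, 5]
  Merge [21] + [21] -> [21, 21]
  Merge [1] + [21, 21] -> [1, 21, 21]
  Merge [-4, 1, 5] + [1, 21, 21] -> [-4, 1, 1, 5, 21, 21]


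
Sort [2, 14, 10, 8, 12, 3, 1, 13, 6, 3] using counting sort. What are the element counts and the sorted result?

Count array: [0, 1, 1, 2, 0, 0, 1, 0, 1, 0, 1, 0, 1, 1, 1]
(count[i] = number of elements equal to i)
Cumulative count: [0, 1, 2, 4, 4, 4, 5, 5, 6, 6, 7, 7, 8, 9, 10]
Sorted: [1, 2, 3, 3, 6, 8, 10, 12, 13, 14]


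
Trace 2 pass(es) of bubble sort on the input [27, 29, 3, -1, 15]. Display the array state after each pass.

After pass 1: [27, 3, -1, 15, 29] (3 swaps)
After pass 2: [3, -1, 15, 27, 29] (3 swaps)
Total swaps: 6


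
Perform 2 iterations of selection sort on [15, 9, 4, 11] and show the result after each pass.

Pass 1: Select minimum 4 at index 2, swap -> [4, 9, 15, 11]
Pass 2: Select minimum 9 at index 1, swap -> [4, 9, 15, 11]


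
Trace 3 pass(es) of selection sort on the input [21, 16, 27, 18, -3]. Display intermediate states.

Pass 1: Select minimum -3 at index 4, swap -> [-3, 16, 27, 18, 21]
Pass 2: Select minimum 16 at index 1, swap -> [-3, 16, 27, 18, 21]
Pass 3: Select minimum 18 at index 3, swap -> [-3, 16, 18, 27, 21]


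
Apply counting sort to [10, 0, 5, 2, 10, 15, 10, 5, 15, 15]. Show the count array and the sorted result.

Count array: [1, 0, 1, 0, 0, 2, 0, 0, 0, 0, 3, 0, 0, 0, 0, 3]
(count[i] = number of elements equal to i)
Cumulative count: [1, 1, 2, 2, 2, 4, 4, 4, 4, 4, 7, 7, 7, 7, 7, 10]
Sorted: [0, 2, 5, 5, 10, 10, 10, 15, 15, 15]


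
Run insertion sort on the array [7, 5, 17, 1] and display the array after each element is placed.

First element 7 is already 'sorted'
Insert 5: shifted 1 elements -> [5, 7, 17, 1]
Insert 17: shifted 0 elements -> [5, 7, 17, 1]
Insert 1: shifted 3 elements -> [1, 5, 7, 17]


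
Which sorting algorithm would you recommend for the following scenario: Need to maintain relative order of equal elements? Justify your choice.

Best choice: Merge sort or Insertion sort
Reason: Both are stable; quicksort and heapsort are not stable


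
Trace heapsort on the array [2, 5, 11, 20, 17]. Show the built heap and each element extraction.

Build heap: [20, 17, 11, 5, 2]
Extract 20: [17, 5, 11, 2, 20]
Extract 17: [11, 5, 2, 17, 20]
Extract 11: [5, 2, 11, 17, 20]
Extract 5: [2, 5, 11, 17, 20]


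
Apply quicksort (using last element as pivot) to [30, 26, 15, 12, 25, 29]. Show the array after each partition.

Partition 1: pivot=29 at index 4 -> [26, 15, 12, 25, 29, 30]
Partition 2: pivot=25 at index 2 -> [15, 12, 25, 26, 29, 30]
Partition 3: pivot=12 at index 0 -> [12, 15, 25, 26, 29, 30]


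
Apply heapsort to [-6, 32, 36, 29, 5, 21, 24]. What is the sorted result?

Build heap: [36, 32, 24, 29, 5, 21, -6]
Extract 36: [32, 29, 24, -6, 5, 21, 36]
Extract 32: [29, 21, 24, -6, 5, 32, 36]
Extract 29: [24, 21, 5, -6, 29, 32, 36]
Extract 24: [21, -6, 5, 24, 29, 32, 36]
Extract 21: [5, -6, 21, 24, 29, 32, 36]
Extract 5: [-6, 5, 21, 24, 29, 32, 36]


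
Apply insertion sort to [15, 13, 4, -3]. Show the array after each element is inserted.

First element 15 is already 'sorted'
Insert 13: shifted 1 elements -> [13, 15, 4, -3]
Insert 4: shifted 2 elements -> [4, 13, 15, -3]
Insert -3: shifted 3 elements -> [-3, 4, 13, 15]


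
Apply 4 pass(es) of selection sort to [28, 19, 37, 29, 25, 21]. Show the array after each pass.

Pass 1: Select minimum 19 at index 1, swap -> [19, 28, 37, 29, 25, 21]
Pass 2: Select minimum 21 at index 5, swap -> [19, 21, 37, 29, 25, 28]
Pass 3: Select minimum 25 at index 4, swap -> [19, 21, 25, 29, 37, 28]
Pass 4: Select minimum 28 at index 5, swap -> [19, 21, 25, 28, 37, 29]


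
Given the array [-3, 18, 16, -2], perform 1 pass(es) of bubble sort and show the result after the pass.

After pass 1: [-3, 16, -2, 18] (2 swaps)
Total swaps: 2


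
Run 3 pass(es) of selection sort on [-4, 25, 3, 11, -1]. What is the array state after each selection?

Pass 1: Select minimum -4 at index 0, swap -> [-4, 25, 3, 11, -1]
Pass 2: Select minimum -1 at index 4, swap -> [-4, -1, 3, 11, 25]
Pass 3: Select minimum 3 at index 2, swap -> [-4, -1, 3, 11, 25]


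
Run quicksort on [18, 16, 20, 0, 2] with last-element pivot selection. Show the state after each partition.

Partition 1: pivot=2 at index 1 -> [0, 2, 20, 18, 16]
Partition 2: pivot=16 at index 2 -> [0, 2, 16, 18, 20]
Partition 3: pivot=20 at index 4 -> [0, 2, 16, 18, 20]


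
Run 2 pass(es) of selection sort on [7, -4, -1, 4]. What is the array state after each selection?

Pass 1: Select minimum -4 at index 1, swap -> [-4, 7, -1, 4]
Pass 2: Select minimum -1 at index 2, swap -> [-4, -1, 7, 4]


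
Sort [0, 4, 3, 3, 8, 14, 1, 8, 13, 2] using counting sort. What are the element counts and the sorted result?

Count array: [1, 1, 1, 2, 1, 0, 0, 0, 2, 0, 0, 0, 0, 1, 1]
(count[i] = number of elements equal to i)
Cumulative count: [1, 2, 3, 5, 6, 6, 6, 6, 8, 8, 8, 8, 8, 9, 10]
Sorted: [0, 1, 2, 3, 3, 4, 8, 8, 13, 14]


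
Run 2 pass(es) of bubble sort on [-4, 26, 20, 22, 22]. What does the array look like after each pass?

After pass 1: [-4, 20, 22, 22, 26] (3 swaps)
After pass 2: [-4, 20, 22, 22, 26] (0 swaps)
Total swaps: 3


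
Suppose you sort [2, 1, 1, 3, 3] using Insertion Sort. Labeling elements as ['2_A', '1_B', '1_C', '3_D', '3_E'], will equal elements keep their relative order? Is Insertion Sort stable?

Trace Insertion Sort on the labeled array (the key is the number; the letter only tracks identity):
  Insert 1_B at index 0: [1_B, 2_A, 1_C, 3_D, 3_E]
  Insert 1_C at index 1: [1_B, 1_C, 2_A, 3_D, 3_E]
  Insert 3_D at index 3: [1_B, 1_C, 2_A, 3_D, 3_E]
  Insert 3_E at index 4: [1_B, 1_C, 2_A, 3_D, 3_E]
Final order: [1_B, 1_C, 2_A, 3_D, 3_E]
Equal keys:
  value 1: originally 1_B, 1_C; after sorting 1_B, 1_C -> order preserved
  value 3: originally 3_D, 3_E; after sorting 3_D, 3_E -> order preserved
All equal keys kept their original relative order. Insertion Sort is stable: elements are shifted only while they are strictly greater than the key, so a key is inserted after any equal elements already placed.
Answer: Stable


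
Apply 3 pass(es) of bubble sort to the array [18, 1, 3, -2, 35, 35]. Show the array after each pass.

After pass 1: [1, 3, -2, 18, 35, 35] (3 swaps)
After pass 2: [1, -2, 3, 18, 35, 35] (1 swaps)
After pass 3: [-2, 1, 3, 18, 35, 35] (1 swaps)
Total swaps: 5


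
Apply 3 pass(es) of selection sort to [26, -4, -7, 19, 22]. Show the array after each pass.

Pass 1: Select minimum -7 at index 2, swap -> [-7, -4, 26, 19, 22]
Pass 2: Select minimum -4 at index 1, swap -> [-7, -4, 26, 19, 22]
Pass 3: Select minimum 19 at index 3, swap -> [-7, -4, 19, 26, 22]


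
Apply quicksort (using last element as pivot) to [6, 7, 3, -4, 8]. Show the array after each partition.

Partition 1: pivot=8 at index 4 -> [6, 7, 3, -4, 8]
Partition 2: pivot=-4 at index 0 -> [-4, 7, 3, 6, 8]
Partition 3: pivot=6 at index 2 -> [-4, 3, 6, 7, 8]


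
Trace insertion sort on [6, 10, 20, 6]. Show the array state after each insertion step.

First element 6 is already 'sorted'
Insert 10: shifted 0 elements -> [6, 10, 20, 6]
Insert 20: shifted 0 elements -> [6, 10, 20, 6]
Insert 6: shifted 2 elements -> [6, 6, 10, 20]


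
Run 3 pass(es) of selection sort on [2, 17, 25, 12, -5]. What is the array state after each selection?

Pass 1: Select minimum -5 at index 4, swap -> [-5, 17, 25, 12, 2]
Pass 2: Select minimum 2 at index 4, swap -> [-5, 2, 25, 12, 17]
Pass 3: Select minimum 12 at index 3, swap -> [-5, 2, 12, 25, 17]


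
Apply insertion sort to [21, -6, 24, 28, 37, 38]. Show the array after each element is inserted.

First element 21 is already 'sorted'
Insert -6: shifted 1 elements -> [-6, 21, 24, 28, 37, 38]
Insert 24: shifted 0 elements -> [-6, 21, 24, 28, 37, 38]
Insert 28: shifted 0 elements -> [-6, 21, 24, 28, 37, 38]
Insert 37: shifted 0 elements -> [-6, 21, 24, 28, 37, 38]
Insert 38: shifted 0 elements -> [-6, 21, 24, 28, 37, 38]


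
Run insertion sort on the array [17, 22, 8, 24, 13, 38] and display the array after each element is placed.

First element 17 is already 'sorted'
Insert 22: shifted 0 elements -> [17, 22, 8, 24, 13, 38]
Insert 8: shifted 2 elements -> [8, 17, 22, 24, 13, 38]
Insert 24: shifted 0 elements -> [8, 17, 22, 24, 13, 38]
Insert 13: shifted 3 elements -> [8, 13, 17, 22, 24, 38]
Insert 38: shifted 0 elements -> [8, 13, 17, 22, 24, 38]


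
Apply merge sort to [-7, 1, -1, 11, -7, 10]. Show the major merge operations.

Divide and conquer:
  Merge [1] + [-1] -> [-1, 1]
  Merge [-7] + [-1, 1] -> [-7, -1, 1]
  Merge [-7] + [10] -> [-7, 10]
  Merge [11] + [-7, 10] -> [-7, 10, 11]
  Merge [-7, -1, 1] + [-7, 10, 11] -> [-7, -7, -1, 1, 10, 11]


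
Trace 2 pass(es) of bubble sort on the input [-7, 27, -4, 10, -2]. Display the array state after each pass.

After pass 1: [-7, -4, 10, -2, 27] (3 swaps)
After pass 2: [-7, -4, -2, 10, 27] (1 swaps)
Total swaps: 4


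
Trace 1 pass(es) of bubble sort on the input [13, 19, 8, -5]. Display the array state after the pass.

After pass 1: [13, 8, -5, 19] (2 swaps)
Total swaps: 2


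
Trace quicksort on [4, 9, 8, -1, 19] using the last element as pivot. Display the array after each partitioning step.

Partition 1: pivot=19 at index 4 -> [4, 9, 8, -1, 19]
Partition 2: pivot=-1 at index 0 -> [-1, 9, 8, 4, 19]
Partition 3: pivot=4 at index 1 -> [-1, 4, 8, 9, 19]
Partition 4: pivot=9 at index 3 -> [-1, 4, 8, 9, 19]


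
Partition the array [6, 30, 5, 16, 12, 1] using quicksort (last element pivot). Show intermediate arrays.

Partition 1: pivot=1 at index 0 -> [1, 30, 5, 16, 12, 6]
Partition 2: pivot=6 at index 2 -> [1, 5, 6, 16, 12, 30]
Partition 3: pivot=30 at index 5 -> [1, 5, 6, 16, 12, 30]
Partition 4: pivot=12 at index 3 -> [1, 5, 6, 12, 16, 30]


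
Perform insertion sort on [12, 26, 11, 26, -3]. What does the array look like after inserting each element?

First element 12 is already 'sorted'
Insert 26: shifted 0 elements -> [12, 26, 11, 26, -3]
Insert 11: shifted 2 elements -> [11, 12, 26, 26, -3]
Insert 26: shifted 0 elements -> [11, 12, 26, 26, -3]
Insert -3: shifted 4 elements -> [-3, 11, 12, 26, 26]
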